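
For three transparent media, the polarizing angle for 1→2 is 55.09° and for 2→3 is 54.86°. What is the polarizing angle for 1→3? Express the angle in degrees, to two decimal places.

tan θ_B(1→2) = n₂/n₁ = tan 55.09° = 1.4329.
tan θ_B(2→3) = n₃/n₂ = tan 54.86° = 1.4207.
So n₃/n₁ = (n₂/n₁)(n₃/n₂) = 1.4329 × 1.4207 = 2.0358.
θ_B(1→3) = arctan(2.0358) = 63.84°.

θ_B ≈ 63.84°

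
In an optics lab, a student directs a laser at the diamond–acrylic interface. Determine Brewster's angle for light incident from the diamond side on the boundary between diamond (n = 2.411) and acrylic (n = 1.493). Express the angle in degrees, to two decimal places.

θ_B ≈ 31.77°

Brewster's condition: tan θ_B = n₂/n₁ = 1.493/2.411 = 0.6192. Taking the arctangent, θ_B = 31.77°.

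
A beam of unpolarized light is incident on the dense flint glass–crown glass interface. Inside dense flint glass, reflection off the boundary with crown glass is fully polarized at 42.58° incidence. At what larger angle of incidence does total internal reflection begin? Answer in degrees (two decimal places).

θ_c ≈ 66.77°

From Brewster, n₂/n₁ = tan θ_B = tan 42.58° = 0.9189.
Then sin θ_c = n₂/n₁ = 0.9189, so θ_c = arcsin 0.9189 = 66.77°.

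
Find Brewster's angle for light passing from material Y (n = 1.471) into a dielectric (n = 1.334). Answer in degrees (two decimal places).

θ_B ≈ 42.20°

tan θ_B = n₂/n₁ = 1.334/1.471 = 0.9069. Taking the arctangent, θ_B = 42.20°.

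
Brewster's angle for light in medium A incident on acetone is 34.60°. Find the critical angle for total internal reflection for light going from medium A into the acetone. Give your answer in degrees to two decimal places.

θ_c ≈ 43.62°

tan θ_B = n₂/n₁ = tan 34.60° = 0.6899.
Total internal reflection: sin θ_c = n₂/n₁ = 0.6899.
θ_c = arcsin(0.6899) = 43.62°.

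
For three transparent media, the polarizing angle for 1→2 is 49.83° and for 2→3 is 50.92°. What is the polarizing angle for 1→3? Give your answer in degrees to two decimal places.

θ_B ≈ 55.57°

Each Brewster angle gives a ratio: n₂/n₁ = tan 49.83° = 1.1846, n₃/n₂ = tan 50.92° = 1.2314.
So n₃/n₁ = (n₂/n₁)(n₃/n₂) = 1.1846 × 1.2314 = 1.4587.
θ_B(1→3) = arctan(1.4587) = 55.57°.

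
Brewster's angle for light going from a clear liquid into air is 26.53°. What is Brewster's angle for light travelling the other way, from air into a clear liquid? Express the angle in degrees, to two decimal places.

θ_B' ≈ 63.47°

tan θ_B' = n₁/n₂ = 1/tan θ_B, so θ_B' = 90° − θ_B.
θ_B' = 90° − 26.53° = 63.47°.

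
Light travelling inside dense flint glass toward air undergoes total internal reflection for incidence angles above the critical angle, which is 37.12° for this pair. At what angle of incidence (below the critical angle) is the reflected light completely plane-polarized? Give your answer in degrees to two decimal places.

n₂/n₁ = sin θ_c = sin 37.12° = 0.6035.
tan θ_B equals the same ratio, so θ_B = arctan(0.6035) = 31.11°.

θ_B ≈ 31.11°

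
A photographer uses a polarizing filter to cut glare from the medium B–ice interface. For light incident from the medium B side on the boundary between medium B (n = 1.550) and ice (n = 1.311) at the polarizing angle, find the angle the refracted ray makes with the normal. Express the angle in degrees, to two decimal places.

θ_t ≈ 49.78°

θ_B = arctan(n₂/n₁) = arctan(1.311/1.550) = 40.22°.
At Brewster's angle the reflected and refracted rays are perpendicular, so θ_t = 90° − θ_B = 90° − 40.22° = 49.78°.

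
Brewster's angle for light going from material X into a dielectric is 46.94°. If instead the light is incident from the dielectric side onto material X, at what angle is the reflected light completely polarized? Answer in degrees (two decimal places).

The two Brewster angles are complementary: θ_B' = 90° − θ_B = 90° − 46.94° = 43.06°.

θ_B' ≈ 43.06°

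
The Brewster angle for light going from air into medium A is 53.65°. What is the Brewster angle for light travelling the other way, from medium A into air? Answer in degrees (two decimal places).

θ_B' ≈ 36.35°

The two Brewster angles are complementary: θ_B' = 90° − θ_B = 90° − 53.65° = 36.35°.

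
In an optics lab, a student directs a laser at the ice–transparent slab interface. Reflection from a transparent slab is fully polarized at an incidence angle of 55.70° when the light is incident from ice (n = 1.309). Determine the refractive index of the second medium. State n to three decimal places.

Brewster's law: tan θ_B = n₂/n₁ (light incident in ice, refracted into a transparent slab).
n₂ = n₁ tan θ_B = 1.309 × tan 55.70° = 1.919.

n ≈ 1.919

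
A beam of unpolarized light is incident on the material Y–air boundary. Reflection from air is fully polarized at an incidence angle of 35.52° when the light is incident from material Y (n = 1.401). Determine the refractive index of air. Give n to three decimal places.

n ≈ 1.000

At Brewster's angle, tan θ_B = n₂/n₁ with n₁ on the incident side (material Y) and n₂ on the transmitted side (air).
n₂ = n₁ tan θ_B = 1.401 × tan 35.52° = 1.000.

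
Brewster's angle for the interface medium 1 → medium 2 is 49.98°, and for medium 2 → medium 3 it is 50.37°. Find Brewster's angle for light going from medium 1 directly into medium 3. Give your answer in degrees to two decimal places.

θ_B ≈ 55.19°

tan θ_B(1→2) = n₂/n₁ = tan 49.98° = 1.1909.
tan θ_B(2→3) = n₃/n₂ = tan 50.37° = 1.2075.
n₃/n₁ = 1.4380. Then tan θ_B(1→3) = n₃/n₁, so θ_B(1→3) = arctan(1.4380) = 55.19°.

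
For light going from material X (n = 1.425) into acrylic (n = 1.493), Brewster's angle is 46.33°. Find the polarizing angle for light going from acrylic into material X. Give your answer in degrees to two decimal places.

Reversing the direction swaps n₁ and n₂, so tan θ_B' = 1/tan θ_B and θ_B' = 90° − θ_B.
Hence θ_B' = 90° − 46.33° = 43.67°.

θ_B' ≈ 43.67°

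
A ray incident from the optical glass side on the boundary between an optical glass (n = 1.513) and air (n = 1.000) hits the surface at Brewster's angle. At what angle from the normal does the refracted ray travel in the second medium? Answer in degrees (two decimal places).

θ_B = arctan(n₂/n₁) = arctan(1.000/1.513) = 33.46°.
At Brewster's angle the reflected and refracted rays are perpendicular, so θ_t = 90° − θ_B = 90° − 33.46° = 56.54°.

θ_t ≈ 56.54°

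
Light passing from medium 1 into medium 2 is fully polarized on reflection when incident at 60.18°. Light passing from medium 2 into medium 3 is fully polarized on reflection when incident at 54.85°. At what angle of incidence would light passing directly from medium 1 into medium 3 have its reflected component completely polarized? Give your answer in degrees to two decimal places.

θ_B ≈ 68.02°

n₂/n₁ = tan 60.18° = 1.7447 and n₃/n₂ = tan 54.85° = 1.4202.
So n₃/n₁ = (n₂/n₁)(n₃/n₂) = 1.7447 × 1.4202 = 2.4778.
θ_B(1→3) = arctan(2.4778) = 68.02°.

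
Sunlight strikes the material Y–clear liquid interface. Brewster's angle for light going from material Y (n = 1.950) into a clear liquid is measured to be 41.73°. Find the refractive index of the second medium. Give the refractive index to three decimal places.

Brewster's law: tan θ_B = n₂/n₁ (light incident in material Y, refracted into a clear liquid).
n₂ = n₁ tan θ_B = 1.950 × tan 41.73° = 1.739.

n ≈ 1.739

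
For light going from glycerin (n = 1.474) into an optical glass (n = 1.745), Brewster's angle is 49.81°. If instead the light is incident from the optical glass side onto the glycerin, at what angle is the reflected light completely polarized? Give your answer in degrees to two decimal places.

The two Brewster angles are complementary: θ_B' = 90° − θ_B = 90° − 49.81° = 40.19°.

θ_B' ≈ 40.19°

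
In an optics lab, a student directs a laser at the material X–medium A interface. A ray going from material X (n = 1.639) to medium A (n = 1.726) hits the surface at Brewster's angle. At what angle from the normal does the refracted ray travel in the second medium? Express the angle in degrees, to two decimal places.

First find Brewster's angle: tan θ_B = 1.726/1.639 = 1.0531, giving θ_B = 46.48°.
Since θ_B + θ_t = 90° at Brewster incidence, θ_t = 90° − 46.48° = 43.52°.

θ_t ≈ 43.52°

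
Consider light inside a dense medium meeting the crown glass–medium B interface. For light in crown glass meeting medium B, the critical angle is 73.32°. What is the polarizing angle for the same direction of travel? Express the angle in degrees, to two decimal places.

n₂/n₁ = sin θ_c = sin 73.32° = 0.9579.
tan θ_B equals the same ratio, so θ_B = arctan(0.9579) = 43.77°.

θ_B ≈ 43.77°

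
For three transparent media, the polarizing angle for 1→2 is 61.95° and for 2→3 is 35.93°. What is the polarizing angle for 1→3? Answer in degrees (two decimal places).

n₂/n₁ = tan 61.95° = 1.8768 and n₃/n₂ = tan 35.93° = 0.7247.
So n₃/n₁ = (n₂/n₁)(n₃/n₂) = 1.8768 × 0.7247 = 1.3601.
θ_B(1→3) = arctan(1.3601) = 53.67°.

θ_B ≈ 53.67°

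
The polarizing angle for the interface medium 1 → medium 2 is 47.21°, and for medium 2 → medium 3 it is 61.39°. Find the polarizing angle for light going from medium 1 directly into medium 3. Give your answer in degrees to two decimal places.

θ_B ≈ 63.21°

n₂/n₁ = tan 47.21° = 1.0803 and n₃/n₂ = tan 61.39° = 1.8334.
So n₃/n₁ = (n₂/n₁)(n₃/n₂) = 1.0803 × 1.8334 = 1.9806.
θ_B(1→3) = arctan(1.9806) = 63.21°.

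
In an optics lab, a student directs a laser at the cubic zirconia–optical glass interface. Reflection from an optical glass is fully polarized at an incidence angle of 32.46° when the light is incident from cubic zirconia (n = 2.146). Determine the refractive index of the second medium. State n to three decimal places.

n ≈ 1.365

Brewster's law: tan θ_B = n₂/n₁ (light incident in cubic zirconia, refracted into an optical glass).
n₂ = n₁ tan θ_B = 2.146 × tan 32.46° = 1.365.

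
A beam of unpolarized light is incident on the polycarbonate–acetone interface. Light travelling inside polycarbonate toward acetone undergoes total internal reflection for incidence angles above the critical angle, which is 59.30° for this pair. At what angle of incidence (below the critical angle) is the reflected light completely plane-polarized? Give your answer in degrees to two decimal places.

sin θ_c = n₂/n₁, so n₂/n₁ = sin 59.30° = 0.8599.
Brewster: tan θ_B = n₂/n₁ = 0.8599.
θ_B = arctan(0.8599) = 40.69°.

θ_B ≈ 40.69°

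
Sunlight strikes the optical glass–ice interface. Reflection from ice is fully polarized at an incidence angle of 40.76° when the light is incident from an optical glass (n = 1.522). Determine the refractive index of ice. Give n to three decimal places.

Full polarization of the reflected beam means tan θ_B = n₂/n₁, where n₁ is the incident medium (an optical glass).
n₂ = n₁ tan θ_B = 1.522 × tan 40.76° = 1.312.

n ≈ 1.312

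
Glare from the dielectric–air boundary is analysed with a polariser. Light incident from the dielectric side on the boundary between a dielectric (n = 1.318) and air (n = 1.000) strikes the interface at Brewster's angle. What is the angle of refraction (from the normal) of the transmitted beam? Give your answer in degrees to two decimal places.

tan θ_B = n₂/n₁ = 1.000/1.318 = 0.7587, so θ_B = 37.19°.
At Brewster's angle the reflected and refracted rays are perpendicular, so θ_t = 90° − θ_B = 90° − 37.19° = 52.81°.

θ_t ≈ 52.81°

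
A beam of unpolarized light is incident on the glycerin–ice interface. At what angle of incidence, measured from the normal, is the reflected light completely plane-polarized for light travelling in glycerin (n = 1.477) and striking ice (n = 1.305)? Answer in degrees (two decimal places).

tan θ_B = n₂/n₁ = 1.305/1.477 = 0.8835.
So θ_B = arctan 0.8835 = 41.46°.

θ_B ≈ 41.46°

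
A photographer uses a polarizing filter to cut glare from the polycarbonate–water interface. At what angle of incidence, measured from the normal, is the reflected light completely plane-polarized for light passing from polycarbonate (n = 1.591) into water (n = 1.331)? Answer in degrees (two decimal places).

θ_B ≈ 39.92°

Here n₂/n₁ = 1.331/1.591 = 0.8366, and Brewster's law gives tan θ_B = n₂/n₁. Taking the arctangent, θ_B = 39.92°.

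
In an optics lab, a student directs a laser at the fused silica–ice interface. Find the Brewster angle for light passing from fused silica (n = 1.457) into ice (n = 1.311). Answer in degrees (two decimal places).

Here n₂/n₁ = 1.311/1.457 = 0.8998, and Brewster's law gives tan θ_B = n₂/n₁.
θ_B = arctan(0.8998) = 41.98°.

θ_B ≈ 41.98°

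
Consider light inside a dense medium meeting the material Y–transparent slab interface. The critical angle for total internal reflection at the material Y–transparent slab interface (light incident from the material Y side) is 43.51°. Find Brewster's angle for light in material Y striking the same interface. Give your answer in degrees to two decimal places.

sin θ_c = n₂/n₁, so n₂/n₁ = sin 43.51° = 0.6885.
Brewster: tan θ_B = n₂/n₁ = 0.6885.
θ_B = arctan(0.6885) = 34.55°.

θ_B ≈ 34.55°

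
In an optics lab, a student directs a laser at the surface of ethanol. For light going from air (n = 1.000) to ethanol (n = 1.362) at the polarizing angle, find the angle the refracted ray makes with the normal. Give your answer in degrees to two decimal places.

θ_t ≈ 36.29°

tan θ_B = n₂/n₁ = 1.362/1.000 = 1.3620, so θ_B = 53.71°.
The refracted ray is perpendicular to the reflected ray, so θ_t = 90° − θ_B = 36.29°.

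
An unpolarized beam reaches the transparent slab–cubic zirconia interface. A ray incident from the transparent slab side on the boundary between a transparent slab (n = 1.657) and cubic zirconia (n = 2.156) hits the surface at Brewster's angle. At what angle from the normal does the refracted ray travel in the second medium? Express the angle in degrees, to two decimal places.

θ_t ≈ 37.54°

θ_B = arctan(n₂/n₁) = arctan(2.156/1.657) = 52.46°.
At Brewster's angle the reflected and refracted rays are perpendicular, so θ_t = 90° − θ_B = 90° − 52.46° = 37.54°.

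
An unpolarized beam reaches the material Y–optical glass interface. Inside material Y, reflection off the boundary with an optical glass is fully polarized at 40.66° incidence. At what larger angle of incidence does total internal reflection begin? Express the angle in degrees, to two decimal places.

θ_c ≈ 59.20°

n₂/n₁ = tan 40.66° = 0.8589; the critical angle satisfies sin θ_c = n₂/n₁.
θ_c = arcsin(0.8589) = 59.20°.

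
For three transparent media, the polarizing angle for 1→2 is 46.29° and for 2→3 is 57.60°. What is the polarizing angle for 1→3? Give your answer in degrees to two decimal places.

tan θ_B(1→2) = n₂/n₁ = tan 46.29° = 1.0461.
tan θ_B(2→3) = n₃/n₂ = tan 57.60° = 1.5757.
So n₃/n₁ = (n₂/n₁)(n₃/n₂) = 1.0461 × 1.5757 = 1.6483.
θ_B(1→3) = arctan(1.6483) = 58.76°.

θ_B ≈ 58.76°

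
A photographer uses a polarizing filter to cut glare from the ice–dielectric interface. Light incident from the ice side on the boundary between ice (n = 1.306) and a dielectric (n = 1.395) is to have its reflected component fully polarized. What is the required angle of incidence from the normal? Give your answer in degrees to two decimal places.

θ_B ≈ 46.89°

Here n₂/n₁ = 1.395/1.306 = 1.0681, and Brewster's law gives tan θ_B = n₂/n₁. Taking the arctangent, θ_B = 46.89°.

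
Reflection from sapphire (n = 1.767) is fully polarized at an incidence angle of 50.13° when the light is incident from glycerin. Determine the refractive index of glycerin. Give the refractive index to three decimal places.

n ≈ 1.476

Brewster's law: tan θ_B = n₂/n₁ (light incident in glycerin, refracted into sapphire).
n₁ = n₂ / tan θ_B = 1.767 / tan 50.13° = 1.476.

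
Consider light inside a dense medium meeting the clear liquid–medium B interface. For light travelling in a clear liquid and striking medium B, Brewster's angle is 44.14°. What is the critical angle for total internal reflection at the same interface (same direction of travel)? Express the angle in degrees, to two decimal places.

From Brewster, n₂/n₁ = tan θ_B = tan 44.14° = 0.9704.
Then sin θ_c = n₂/n₁ = 0.9704, so θ_c = arcsin 0.9704 = 76.03°.

θ_c ≈ 76.03°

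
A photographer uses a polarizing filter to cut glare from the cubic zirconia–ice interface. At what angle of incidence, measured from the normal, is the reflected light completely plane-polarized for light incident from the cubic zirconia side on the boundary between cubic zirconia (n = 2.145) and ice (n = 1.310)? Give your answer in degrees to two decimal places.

tan θ_B = n₂/n₁ = 1.310/2.145 = 0.6107.
So θ_B = arctan 0.6107 = 31.41°.

θ_B ≈ 31.41°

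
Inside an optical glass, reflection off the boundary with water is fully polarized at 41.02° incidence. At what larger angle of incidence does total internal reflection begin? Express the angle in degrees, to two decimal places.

θ_c ≈ 60.45°

tan θ_B = n₂/n₁ = tan 41.02° = 0.8699.
Total internal reflection: sin θ_c = n₂/n₁ = 0.8699.
θ_c = arcsin(0.8699) = 60.45°.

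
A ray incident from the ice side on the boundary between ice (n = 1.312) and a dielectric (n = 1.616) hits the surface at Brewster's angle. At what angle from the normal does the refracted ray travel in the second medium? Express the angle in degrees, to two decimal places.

θ_t ≈ 39.07°

θ_B = arctan(n₂/n₁) = arctan(1.616/1.312) = 50.93°.
At Brewster's angle the reflected and refracted rays are perpendicular, so θ_t = 90° − θ_B = 90° − 50.93° = 39.07°.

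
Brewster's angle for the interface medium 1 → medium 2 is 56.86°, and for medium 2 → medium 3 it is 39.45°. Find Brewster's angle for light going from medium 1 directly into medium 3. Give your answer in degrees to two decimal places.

θ_B ≈ 51.57°

tan θ_B(1→2) = n₂/n₁ = tan 56.86° = 1.5317.
tan θ_B(2→3) = n₃/n₂ = tan 39.45° = 0.8229.
n₃/n₁ = 1.2604. Then tan θ_B(1→3) = n₃/n₁, so θ_B(1→3) = arctan(1.2604) = 51.57°.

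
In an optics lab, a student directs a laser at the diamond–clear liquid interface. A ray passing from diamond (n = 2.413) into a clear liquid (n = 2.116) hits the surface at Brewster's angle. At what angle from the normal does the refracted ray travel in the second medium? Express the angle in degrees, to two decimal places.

tan θ_B = n₂/n₁ = 2.116/2.413 = 0.8769, so θ_B = 41.25°.
At Brewster's angle the reflected and refracted rays are perpendicular, so θ_t = 90° − θ_B = 90° − 41.25° = 48.75°.

θ_t ≈ 48.75°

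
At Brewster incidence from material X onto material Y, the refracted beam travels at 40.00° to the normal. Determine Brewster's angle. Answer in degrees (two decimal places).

θ_B ≈ 50.00°

At Brewster's angle the reflected and refracted rays are perpendicular, so θ_B + θ_t = 90°.
So θ_B = 90° − θ_t = 90° − 40.00° = 50.00°.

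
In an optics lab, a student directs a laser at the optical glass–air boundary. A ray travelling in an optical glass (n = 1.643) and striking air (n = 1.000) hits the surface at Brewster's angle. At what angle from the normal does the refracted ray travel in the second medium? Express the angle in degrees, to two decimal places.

First find Brewster's angle: tan θ_B = 1.000/1.643 = 0.6086, giving θ_B = 31.33°.
At Brewster's angle the reflected and refracted rays are perpendicular, so θ_t = 90° − θ_B = 90° − 31.33° = 58.67°.

θ_t ≈ 58.67°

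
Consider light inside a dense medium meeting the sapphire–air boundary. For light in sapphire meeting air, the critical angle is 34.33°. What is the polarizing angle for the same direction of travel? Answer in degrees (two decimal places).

At the critical angle sin θ_c = n₂/n₁, giving n₂/n₁ = sin 34.33° = 0.5640.
Then tan θ_B = n₂/n₁ = 0.5640, so θ_B = arctan 0.5640 = 29.42°.

θ_B ≈ 29.42°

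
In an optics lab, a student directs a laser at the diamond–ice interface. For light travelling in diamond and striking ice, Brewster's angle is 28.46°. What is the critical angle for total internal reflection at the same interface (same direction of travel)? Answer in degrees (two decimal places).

tan θ_B = n₂/n₁ = tan 28.46° = 0.5421.
Total internal reflection: sin θ_c = n₂/n₁ = 0.5421.
θ_c = arcsin(0.5421) = 32.82°.

θ_c ≈ 32.82°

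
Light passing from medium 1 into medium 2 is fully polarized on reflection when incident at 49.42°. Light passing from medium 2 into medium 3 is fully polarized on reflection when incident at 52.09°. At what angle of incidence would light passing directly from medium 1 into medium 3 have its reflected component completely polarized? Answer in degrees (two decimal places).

n₂/n₁ = tan 49.42° = 1.1675 and n₃/n₂ = tan 52.09° = 1.2841.
So n₃/n₁ = (n₂/n₁)(n₃/n₂) = 1.1675 × 1.2841 = 1.4992.
θ_B(1→3) = arctan(1.4992) = 56.30°.

θ_B ≈ 56.30°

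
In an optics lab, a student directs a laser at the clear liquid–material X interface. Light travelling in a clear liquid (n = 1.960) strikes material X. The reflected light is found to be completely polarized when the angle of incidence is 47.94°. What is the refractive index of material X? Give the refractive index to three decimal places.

n ≈ 2.172

Brewster's law: tan θ_B = n₂/n₁ (light incident in a clear liquid, refracted into material X).
n₂ = n₁ tan θ_B = 1.960 × tan 47.94° = 2.172.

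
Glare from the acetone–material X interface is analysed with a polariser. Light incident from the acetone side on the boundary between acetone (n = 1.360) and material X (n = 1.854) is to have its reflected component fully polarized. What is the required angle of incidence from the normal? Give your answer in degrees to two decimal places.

θ_B ≈ 53.74°

Brewster's condition: tan θ_B = n₂/n₁ = 1.854/1.360 = 1.3632.
So θ_B = arctan 1.3632 = 53.74°.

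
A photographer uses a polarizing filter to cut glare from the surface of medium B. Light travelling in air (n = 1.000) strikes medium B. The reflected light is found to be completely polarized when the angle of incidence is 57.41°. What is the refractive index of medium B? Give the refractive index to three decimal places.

n ≈ 1.564

Full polarization of the reflected beam means tan θ_B = n₂/n₁, where n₁ is the incident medium (air).
n₂ = n₁ tan θ_B = 1.000 × tan 57.41° = 1.564.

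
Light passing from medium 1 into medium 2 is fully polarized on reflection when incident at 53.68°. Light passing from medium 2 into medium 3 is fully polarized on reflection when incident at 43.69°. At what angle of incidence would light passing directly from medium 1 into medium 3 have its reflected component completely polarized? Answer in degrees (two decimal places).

θ_B ≈ 52.42°

tan θ_B(1→2) = n₂/n₁ = tan 53.68° = 1.3603.
tan θ_B(2→3) = n₃/n₂ = tan 43.69° = 0.9553.
So n₃/n₁ = (n₂/n₁)(n₃/n₂) = 1.3603 × 0.9553 = 1.2995.
θ_B(1→3) = arctan(1.2995) = 52.42°.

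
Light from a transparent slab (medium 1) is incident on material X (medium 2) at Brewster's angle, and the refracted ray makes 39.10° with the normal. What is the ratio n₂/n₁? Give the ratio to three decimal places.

At Brewster incidence θ_B = 90° − θ_t = 90° − 39.10° = 50.90°.
Then n₂/n₁ = tan θ_B = tan 50.90° = 1.230.

n₂/n₁ ≈ 1.230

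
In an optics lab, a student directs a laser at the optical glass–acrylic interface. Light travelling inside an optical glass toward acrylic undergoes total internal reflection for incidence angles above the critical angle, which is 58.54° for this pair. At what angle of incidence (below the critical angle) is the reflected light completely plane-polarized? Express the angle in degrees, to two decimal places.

θ_B ≈ 40.46°

sin θ_c = n₂/n₁, so n₂/n₁ = sin 58.54° = 0.8530.
Brewster: tan θ_B = n₂/n₁ = 0.8530.
θ_B = arctan(0.8530) = 40.46°.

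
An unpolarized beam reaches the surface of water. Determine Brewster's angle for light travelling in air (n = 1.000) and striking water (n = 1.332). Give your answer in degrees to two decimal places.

θ_B ≈ 53.10°

tan θ_B = n₂/n₁ = 1.332/1.000 = 1.3320.
So θ_B = arctan 1.3320 = 53.10°.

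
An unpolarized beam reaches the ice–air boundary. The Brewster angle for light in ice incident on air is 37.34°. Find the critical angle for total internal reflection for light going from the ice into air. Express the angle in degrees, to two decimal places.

θ_c ≈ 49.72°

tan θ_B = n₂/n₁ = tan 37.34° = 0.7629.
Total internal reflection: sin θ_c = n₂/n₁ = 0.7629.
θ_c = arcsin(0.7629) = 49.72°.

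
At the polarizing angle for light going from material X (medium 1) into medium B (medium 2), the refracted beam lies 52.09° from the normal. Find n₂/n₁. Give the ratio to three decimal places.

θ_B + θ_t = 90°, so θ_B = 90° − 52.09° = 37.91°.
Then n₂/n₁ = tan θ_B = tan 37.91° = 0.779.

n₂/n₁ ≈ 0.779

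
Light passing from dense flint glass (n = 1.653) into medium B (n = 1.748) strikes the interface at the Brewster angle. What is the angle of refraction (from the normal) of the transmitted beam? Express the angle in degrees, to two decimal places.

First find Brewster's angle: tan θ_B = 1.748/1.653 = 1.0575, giving θ_B = 46.60°.
At Brewster's angle the reflected and refracted rays are perpendicular, so θ_t = 90° − θ_B = 90° − 46.60° = 43.40°.

θ_t ≈ 43.40°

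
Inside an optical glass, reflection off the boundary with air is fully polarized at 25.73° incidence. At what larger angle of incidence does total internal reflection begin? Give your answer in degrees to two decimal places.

θ_c ≈ 28.81°

tan θ_B = n₂/n₁ = tan 25.73° = 0.4819.
Total internal reflection: sin θ_c = n₂/n₁ = 0.4819.
θ_c = arcsin(0.4819) = 28.81°.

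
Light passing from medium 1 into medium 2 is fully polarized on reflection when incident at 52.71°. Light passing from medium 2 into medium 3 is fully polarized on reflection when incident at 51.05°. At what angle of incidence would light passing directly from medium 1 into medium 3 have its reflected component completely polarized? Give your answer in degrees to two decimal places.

Each Brewster angle gives a ratio: n₂/n₁ = tan 52.71° = 1.3132, n₃/n₂ = tan 51.05° = 1.2371.
Multiplying, n₃/n₁ = 1.3132 × 1.2371 = 1.6245, and θ_B(1→3) = arctan 1.6245 = 58.38°.

θ_B ≈ 58.38°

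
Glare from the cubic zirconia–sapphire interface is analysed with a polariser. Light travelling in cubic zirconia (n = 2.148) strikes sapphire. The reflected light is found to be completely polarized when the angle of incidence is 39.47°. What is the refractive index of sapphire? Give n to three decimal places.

n ≈ 1.769

Full polarization of the reflected beam means tan θ_B = n₂/n₁, where n₁ is the incident medium (cubic zirconia).
n₂ = n₁ tan θ_B = 2.148 × tan 39.47° = 1.769.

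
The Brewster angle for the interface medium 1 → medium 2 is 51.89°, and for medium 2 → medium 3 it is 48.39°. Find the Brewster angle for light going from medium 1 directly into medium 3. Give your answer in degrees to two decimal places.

θ_B ≈ 55.14°

tan θ_B(1→2) = n₂/n₁ = tan 51.89° = 1.2749.
tan θ_B(2→3) = n₃/n₂ = tan 48.39° = 1.1259.
So n₃/n₁ = (n₂/n₁)(n₃/n₂) = 1.2749 × 1.1259 = 1.4354.
θ_B(1→3) = arctan(1.4354) = 55.14°.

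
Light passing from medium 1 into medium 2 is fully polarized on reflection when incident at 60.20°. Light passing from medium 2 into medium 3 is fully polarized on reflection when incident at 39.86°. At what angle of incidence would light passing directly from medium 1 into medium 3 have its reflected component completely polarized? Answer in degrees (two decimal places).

θ_B ≈ 55.55°

tan θ_B(1→2) = n₂/n₁ = tan 60.20° = 1.7461.
tan θ_B(2→3) = n₃/n₂ = tan 39.86° = 0.8349.
n₃/n₁ = 1.4579. Then tan θ_B(1→3) = n₃/n₁, so θ_B(1→3) = arctan(1.4579) = 55.55°.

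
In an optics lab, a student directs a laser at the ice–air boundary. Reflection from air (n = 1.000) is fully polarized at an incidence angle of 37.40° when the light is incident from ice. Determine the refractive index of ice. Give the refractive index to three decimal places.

n ≈ 1.308

At the polarizing angle, tan θ_B = n₂/n₁ with n₁ on the incident side (ice) and n₂ on the transmitted side (air).
n₁ = n₂ / tan θ_B = 1.000 / tan 37.40° = 1.308.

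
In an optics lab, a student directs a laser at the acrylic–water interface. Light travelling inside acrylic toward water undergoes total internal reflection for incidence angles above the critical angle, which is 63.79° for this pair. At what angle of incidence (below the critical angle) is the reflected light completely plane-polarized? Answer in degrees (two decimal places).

θ_B ≈ 41.90°

n₂/n₁ = sin θ_c = sin 63.79° = 0.8972.
tan θ_B equals the same ratio, so θ_B = arctan(0.8972) = 41.90°.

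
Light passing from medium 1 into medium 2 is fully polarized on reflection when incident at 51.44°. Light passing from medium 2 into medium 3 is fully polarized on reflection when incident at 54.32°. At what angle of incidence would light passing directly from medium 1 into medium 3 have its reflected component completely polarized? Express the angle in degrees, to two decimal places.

Each Brewster angle gives a ratio: n₂/n₁ = tan 51.44° = 1.2545, n₃/n₂ = tan 54.32° = 1.3927.
Multiplying, n₃/n₁ = 1.2545 × 1.3927 = 1.7471, and θ_B(1→3) = arctan 1.7471 = 60.21°.

θ_B ≈ 60.21°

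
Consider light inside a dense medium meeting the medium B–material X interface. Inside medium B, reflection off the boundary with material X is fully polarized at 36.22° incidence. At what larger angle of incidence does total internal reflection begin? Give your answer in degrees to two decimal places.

From Brewster, n₂/n₁ = tan θ_B = tan 36.22° = 0.7324.
Then sin θ_c = n₂/n₁ = 0.7324, so θ_c = arcsin 0.7324 = 47.09°.

θ_c ≈ 47.09°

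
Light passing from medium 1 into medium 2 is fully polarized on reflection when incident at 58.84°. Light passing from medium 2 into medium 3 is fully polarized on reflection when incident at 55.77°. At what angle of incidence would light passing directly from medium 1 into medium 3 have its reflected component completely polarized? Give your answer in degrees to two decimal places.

θ_B ≈ 67.64°

n₂/n₁ = tan 58.84° = 1.6538 and n₃/n₂ = tan 55.77° = 1.4698.
So n₃/n₁ = (n₂/n₁)(n₃/n₂) = 1.6538 × 1.4698 = 2.4308.
θ_B(1→3) = arctan(2.4308) = 67.64°.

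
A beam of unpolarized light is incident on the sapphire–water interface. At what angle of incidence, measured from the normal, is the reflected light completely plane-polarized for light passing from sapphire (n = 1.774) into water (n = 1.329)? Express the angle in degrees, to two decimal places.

Brewster's condition: tan θ_B = n₂/n₁ = 1.329/1.774 = 0.7492.
So θ_B = arctan 0.7492 = 36.84°.

θ_B ≈ 36.84°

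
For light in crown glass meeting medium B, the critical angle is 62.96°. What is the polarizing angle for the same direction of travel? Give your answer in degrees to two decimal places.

θ_B ≈ 41.69°

n₂/n₁ = sin θ_c = sin 62.96° = 0.8907.
tan θ_B equals the same ratio, so θ_B = arctan(0.8907) = 41.69°.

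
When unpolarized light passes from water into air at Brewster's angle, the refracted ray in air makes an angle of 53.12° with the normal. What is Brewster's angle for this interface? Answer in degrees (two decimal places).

θ_B ≈ 36.88°

At Brewster's angle the reflected and refracted rays are perpendicular, so θ_B + θ_t = 90°.
θ_B = 90° − 53.12° = 36.88°.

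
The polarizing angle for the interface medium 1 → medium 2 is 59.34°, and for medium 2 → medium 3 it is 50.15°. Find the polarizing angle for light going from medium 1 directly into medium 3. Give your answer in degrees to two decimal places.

n₂/n₁ = tan 59.34° = 1.6869 and n₃/n₂ = tan 50.15° = 1.1981.
n₃/n₁ = 2.0211. Then tan θ_B(1→3) = n₃/n₁, so θ_B(1→3) = arctan(2.0211) = 63.67°.

θ_B ≈ 63.67°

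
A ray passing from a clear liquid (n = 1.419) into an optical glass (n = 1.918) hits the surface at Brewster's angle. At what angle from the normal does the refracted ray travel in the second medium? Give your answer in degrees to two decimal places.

First find Brewster's angle: tan θ_B = 1.918/1.419 = 1.3517, giving θ_B = 53.50°.
Since θ_B + θ_t = 90° at Brewster incidence, θ_t = 90° − 53.50° = 36.50°.

θ_t ≈ 36.50°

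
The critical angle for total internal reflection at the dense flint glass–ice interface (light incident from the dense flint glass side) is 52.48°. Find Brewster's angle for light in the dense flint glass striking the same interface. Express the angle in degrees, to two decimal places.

sin θ_c = n₂/n₁, so n₂/n₁ = sin 52.48° = 0.7931.
Brewster: tan θ_B = n₂/n₁ = 0.7931.
θ_B = arctan(0.7931) = 38.42°.

θ_B ≈ 38.42°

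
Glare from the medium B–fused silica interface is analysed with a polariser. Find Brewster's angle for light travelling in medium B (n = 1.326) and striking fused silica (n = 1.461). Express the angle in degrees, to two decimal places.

At Brewster's angle the reflected and refracted rays are perpendicular, which with Snell's law gives tan θ_B = n₂/n₁.
Here n₂/n₁ = 1.461/1.326 = 1.1018, and Brewster's law gives tan θ_B = n₂/n₁.
So θ_B = arctan 1.1018 = 47.77°.

θ_B ≈ 47.77°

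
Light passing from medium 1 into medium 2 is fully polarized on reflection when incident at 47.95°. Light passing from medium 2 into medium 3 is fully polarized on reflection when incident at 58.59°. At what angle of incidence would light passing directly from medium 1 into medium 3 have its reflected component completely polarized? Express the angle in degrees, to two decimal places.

θ_B ≈ 61.15°

n₂/n₁ = tan 47.95° = 1.1087 and n₃/n₂ = tan 58.59° = 1.6376.
Multiplying, n₃/n₁ = 1.1087 × 1.6376 = 1.8156, and θ_B(1→3) = arctan 1.8156 = 61.15°.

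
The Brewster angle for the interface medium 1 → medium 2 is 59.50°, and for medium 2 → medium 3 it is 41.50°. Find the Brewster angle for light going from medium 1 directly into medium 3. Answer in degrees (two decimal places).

tan θ_B(1→2) = n₂/n₁ = tan 59.50° = 1.6977.
tan θ_B(2→3) = n₃/n₂ = tan 41.50° = 0.8847.
Multiplying, n₃/n₁ = 1.6977 × 0.8847 = 1.5020, and θ_B(1→3) = arctan 1.5020 = 56.34°.

θ_B ≈ 56.34°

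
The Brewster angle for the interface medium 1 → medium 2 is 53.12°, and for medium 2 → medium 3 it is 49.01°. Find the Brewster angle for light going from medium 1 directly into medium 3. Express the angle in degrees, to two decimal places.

θ_B ≈ 56.90°

tan θ_B(1→2) = n₂/n₁ = tan 53.12° = 1.3328.
tan θ_B(2→3) = n₃/n₂ = tan 49.01° = 1.1508.
Multiplying, n₃/n₁ = 1.3328 × 1.1508 = 1.5338, and θ_B(1→3) = arctan 1.5338 = 56.90°.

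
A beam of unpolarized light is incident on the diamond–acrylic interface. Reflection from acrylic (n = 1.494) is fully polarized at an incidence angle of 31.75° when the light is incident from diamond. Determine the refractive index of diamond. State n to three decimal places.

n ≈ 2.414

Brewster's law: tan θ_B = n₂/n₁ (light incident in diamond, refracted into acrylic).
n₁ = n₂ / tan θ_B = 1.494 / tan 31.75° = 2.414.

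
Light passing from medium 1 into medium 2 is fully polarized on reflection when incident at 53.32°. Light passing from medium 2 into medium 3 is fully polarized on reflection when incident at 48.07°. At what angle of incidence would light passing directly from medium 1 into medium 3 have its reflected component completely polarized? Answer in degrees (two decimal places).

θ_B ≈ 56.22°

tan θ_B(1→2) = n₂/n₁ = tan 53.32° = 1.3426.
tan θ_B(2→3) = n₃/n₂ = tan 48.07° = 1.1133.
Multiplying, n₃/n₁ = 1.3426 × 1.1133 = 1.4948, and θ_B(1→3) = arctan 1.4948 = 56.22°.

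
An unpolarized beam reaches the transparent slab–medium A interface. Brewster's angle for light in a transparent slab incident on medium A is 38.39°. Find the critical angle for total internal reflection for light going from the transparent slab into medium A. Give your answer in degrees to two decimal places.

tan θ_B = n₂/n₁ = tan 38.39° = 0.7923.
Total internal reflection: sin θ_c = n₂/n₁ = 0.7923.
θ_c = arcsin(0.7923) = 52.40°.

θ_c ≈ 52.40°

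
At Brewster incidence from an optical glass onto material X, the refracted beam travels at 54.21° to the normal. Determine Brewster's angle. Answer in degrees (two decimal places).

At Brewster's angle the reflected and refracted rays are perpendicular, so θ_B + θ_t = 90°.
θ_B = 90° − 54.21° = 35.79°.

θ_B ≈ 35.79°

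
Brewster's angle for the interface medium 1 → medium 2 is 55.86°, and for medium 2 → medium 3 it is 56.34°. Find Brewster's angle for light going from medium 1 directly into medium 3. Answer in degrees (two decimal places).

n₂/n₁ = tan 55.86° = 1.4748 and n₃/n₂ = tan 56.34° = 1.5017.
So n₃/n₁ = (n₂/n₁)(n₃/n₂) = 1.4748 × 1.5017 = 2.2147.
θ_B(1→3) = arctan(2.2147) = 65.70°.

θ_B ≈ 65.70°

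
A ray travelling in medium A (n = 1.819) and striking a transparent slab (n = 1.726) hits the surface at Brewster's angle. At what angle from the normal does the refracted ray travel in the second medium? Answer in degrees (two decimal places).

tan θ_B = n₂/n₁ = 1.726/1.819 = 0.9489, so θ_B = 43.50°.
The refracted ray is perpendicular to the reflected ray, so θ_t = 90° − θ_B = 46.50°.

θ_t ≈ 46.50°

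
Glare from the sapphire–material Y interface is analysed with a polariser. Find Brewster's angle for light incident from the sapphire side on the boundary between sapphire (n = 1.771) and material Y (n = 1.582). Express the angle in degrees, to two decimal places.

At Brewster's angle the reflected and refracted rays are perpendicular, which with Snell's law gives tan θ_B = n₂/n₁.
Here n₂/n₁ = 1.582/1.771 = 0.8933, and Brewster's law gives tan θ_B = n₂/n₁.
θ_B = arctan(0.8933) = 41.77°.

θ_B ≈ 41.77°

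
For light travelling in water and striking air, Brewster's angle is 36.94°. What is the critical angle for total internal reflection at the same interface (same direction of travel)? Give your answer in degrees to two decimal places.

n₂/n₁ = tan 36.94° = 0.7519; the critical angle satisfies sin θ_c = n₂/n₁.
θ_c = arcsin(0.7519) = 48.76°.

θ_c ≈ 48.76°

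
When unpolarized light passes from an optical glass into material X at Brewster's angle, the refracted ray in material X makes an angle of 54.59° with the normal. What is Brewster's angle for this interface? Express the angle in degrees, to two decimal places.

Since the reflected and refracted rays are at right angles at the polarizing angle, θ_B + θ_t = 90°.
θ_B = 90° − 54.59° = 35.41°.

θ_B ≈ 35.41°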